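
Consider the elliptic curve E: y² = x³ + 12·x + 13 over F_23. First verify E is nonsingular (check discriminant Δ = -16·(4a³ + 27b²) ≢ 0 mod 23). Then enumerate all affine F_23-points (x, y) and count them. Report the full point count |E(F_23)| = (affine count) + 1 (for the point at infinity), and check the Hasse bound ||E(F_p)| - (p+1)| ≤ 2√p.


Affine points = {(0, 6), (0, 17), (1, 7), (1, 16), (6, 5), (6, 18), (7, 7), (7, 16), (8, 0), (10, 11), (10, 12), (11, 2), (11, 21), (14, 2), (14, 21), (15, 7), (15, 16), (16, 0), (17, 1), (17, 22), (18, 9), (18, 14), (19, 4), (19, 19), (21, 2), (21, 21), (22, 0)}; affine count = 27; |E(F_23)| = 28.

Discriminant check: Δ ∝ 4a³ + 27b² = 4·12³ + 27·13² = 4·1728 + 27·169 ≡ 21 (mod 23). Nonzero ⇒ E is nonsingular.
For each x ∈ F_23, compute rhs = x³ + 12·x + 13 mod 23, then count y ∈ F_23 with y² ≡ rhs.
  x = 0: rhs = 13, matching y values: 6, 17 (2 points).
  x = 1: rhs = 3, matching y values: 7, 16 (2 points).
  x = 2: rhs = 22, matching y values: none (0 points).
  x = 3: rhs = 7, matching y values: none (0 points).
  x = 4: rhs = 10, matching y values: none (0 points).
  x = 5: rhs = 14, matching y values: none (0 points).
  x = 6: rhs = 2, matching y values: 5, 18 (2 points).
  x = 7: rhs = 3, matching y values: 7, 16 (2 points).
  x = 8: rhs = 0, matching y values: 0 (1 points).
  x = 9: rhs = 22, matching y values: none (0 points).
  x = 10: rhs = 6, matching y values: 11, 12 (2 points).
  x = 11: rhs = 4, matching y values: 2, 21 (2 points).
  x = 12: rhs = 22, matching y values: none (0 points).
  x = 13: rhs = 20, matching y values: none (0 points).
  x = 14: rhs = 4, matching y values: 2, 21 (2 points).
  x = 15: rhs = 3, matching y values: 7, 16 (2 points).
  x = 16: rhs = 0, matching y values: 0 (1 points).
  x = 17: rhs = 1, matching y values: 1, 22 (2 points).
  x = 18: rhs = 12, matching y values: 9, 14 (2 points).
  x = 19: rhs = 16, matching y values: 4, 19 (2 points).
  x = 20: rhs = 19, matching y values: none (0 points).
  x = 21: rhs = 4, matching y values: 2, 21 (2 points).
  x = 22: rhs = 0, matching y values: 0 (1 points).
Total affine count: 27.
Full point count |E(F_23)| = 27 + 1 = 28.
Hasse bound: |28 − (23+1)| = |4| = 4 ≤ 2√23 ≈ 9.5917 ✓.


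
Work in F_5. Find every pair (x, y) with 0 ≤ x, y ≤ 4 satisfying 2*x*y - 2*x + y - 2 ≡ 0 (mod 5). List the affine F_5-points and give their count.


Affine F_5-points: {(0, 2), (1, 3), (3, 4), (4, 0)}; count = 4.

For each of the 25 pairs (x, y) ∈ F_5², evaluate f(x, y) mod 5. Record the zeros.
  x = 0: [0↦3, 1↦4, 2↦0, 3↦1, 4↦2]  zeros at y ∈ {2}
  x = 1: [0↦1, 1↦4, 2↦2, 3↦0, 4↦3]  zeros at y ∈ {3}
  x = 2: [0↦4, 1↦4, 2↦4, 3↦4, 4↦4]  zeros at y ∈ ∅
  x = 3: [0↦2, 1↦4, 2↦1, 3↦3, 4↦0]  zeros at y ∈ {4}
  x = 4: [0↦0, 1↦4, 2↦3, 3↦2, 4↦1]  zeros at y ∈ {0}
Collecting zeros: affine points = {(0, 2), (1, 3), (3, 4), (4, 0)}.
Total count |C(F_5)_aff| = 4.


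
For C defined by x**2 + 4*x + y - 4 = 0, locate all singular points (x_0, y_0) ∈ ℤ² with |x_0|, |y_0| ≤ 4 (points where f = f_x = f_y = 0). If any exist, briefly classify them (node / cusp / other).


No singular points in the scanned grid; C is smooth there.

Compute partial derivatives:
  f_x = 2*x + 4.
  f_y = 1.
f_y = 1 is a nonzero constant, so f_y never vanishes: no point (x, y) can satisfy f = f_x = f_y = 0. In particular no (x, y) ∈ {−4, ..., 4}² is singular; the curve is smooth.


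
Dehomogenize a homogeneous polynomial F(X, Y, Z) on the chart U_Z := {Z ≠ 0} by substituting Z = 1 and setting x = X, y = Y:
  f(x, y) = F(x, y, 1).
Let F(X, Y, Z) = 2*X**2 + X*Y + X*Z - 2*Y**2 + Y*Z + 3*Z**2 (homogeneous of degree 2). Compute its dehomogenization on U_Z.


f(x, y) = 2*x**2 + x*y + x - 2*y**2 + y + 3

On U_Z we set Z = 1. Each monomial c·X^i·Y^j·Z^k in F becomes c·x^i·y^j·1^k = c·x^i·y^j.
Substituting Z = 1: F(X, Y, 1) = 2*x**2 + x*y + x - 2*y**2 + y + 3.
Note: deg(f) ≤ deg(F) = 2; strict inequality happens when F is divisible by Z (lost terms).


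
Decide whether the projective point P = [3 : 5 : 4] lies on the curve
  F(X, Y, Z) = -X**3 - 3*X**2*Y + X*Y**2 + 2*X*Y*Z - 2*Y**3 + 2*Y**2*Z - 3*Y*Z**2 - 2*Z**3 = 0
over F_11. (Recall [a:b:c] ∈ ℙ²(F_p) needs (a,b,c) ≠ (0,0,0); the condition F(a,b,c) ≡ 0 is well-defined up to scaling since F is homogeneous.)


F(3,5,4) ≡ 0 (mod 11); P is on the curve.

Evaluate F(3, 5, 4) term-by-term (mod 11).
  -X**3 ↦ -1·27·1·1 = -27
  -3*X**2*Y ↦ -3·9·5·1 = -135
  X*Y**2 ↦ 1·3·25·1 = 75
  2*X*Y*Z ↦ 2·3·5·4 = 120
  -2*Y**3 ↦ -2·1·125·1 = -250
  2*Y**2*Z ↦ 2·1·25·4 = 200
  -3*Y*Z**2 ↦ -3·1·5·16 = -240
  -2*Z**3 ↦ -2·1·1·64 = -128
Sum: F(3, 5, 4) = (-27) + (-135) + (75) + (120) + (-250) + (200) + (-240) + (-128) = -385.
Reducing mod 11: -385 ≡ 0 (mod 11).
Since F(a, b, c) ≡ 0 (mod 11), P lies on the curve.


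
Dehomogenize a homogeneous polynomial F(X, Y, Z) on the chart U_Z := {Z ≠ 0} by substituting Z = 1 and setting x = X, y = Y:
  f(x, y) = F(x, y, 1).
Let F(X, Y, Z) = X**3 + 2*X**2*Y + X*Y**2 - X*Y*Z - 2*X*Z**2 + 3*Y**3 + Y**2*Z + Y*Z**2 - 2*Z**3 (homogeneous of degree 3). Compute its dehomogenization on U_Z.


f(x, y) = x**3 + 2*x**2*y + x*y**2 - x*y - 2*x + 3*y**3 + y**2 + y - 2

On U_Z we set Z = 1. Each monomial c·X^i·Y^j·Z^k in F becomes c·x^i·y^j·1^k = c·x^i·y^j.
Substituting Z = 1: F(X, Y, 1) = x**3 + 2*x**2*y + x*y**2 - x*y - 2*x + 3*y**3 + y**2 + y - 2.
Note: deg(f) ≤ deg(F) = 3; strict inequality happens when F is divisible by Z (lost terms).


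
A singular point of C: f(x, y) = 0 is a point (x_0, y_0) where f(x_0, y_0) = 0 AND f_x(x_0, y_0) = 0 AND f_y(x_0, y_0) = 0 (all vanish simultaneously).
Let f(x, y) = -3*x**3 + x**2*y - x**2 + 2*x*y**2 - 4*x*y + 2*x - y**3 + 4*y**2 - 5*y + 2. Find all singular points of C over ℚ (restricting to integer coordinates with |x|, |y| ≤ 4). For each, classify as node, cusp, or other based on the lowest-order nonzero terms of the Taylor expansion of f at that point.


Singular points: {(0, 1)}; classification: cusp.

Compute partial derivatives:
  f_x = -9*x**2 + 2*x*y - 2*x + 2*y**2 - 4*y + 2.
  f_y = x**2 + 4*x*y - 4*x - 3*y**2 + 8*y - 5.
Scan x_0 ∈ {−4, ..., 4}. For each x_0, f_y(x_0, y) is a polynomial in y; find its integer roots y ∈ {−4, ..., 4}, then test f_x and f at those candidates.
  x = -4: f_y(-4, y) = -3*y**2 - 8*y + 27; no integer root y with |y| ≤ 4.
  x = -3: f_y(-3, y) = -3*y**2 - 4*y + 16; no integer root y with |y| ≤ 4.
  x = -2: f_y(-2, y) = 7 - 3*y**2; no integer root y with |y| ≤ 4.
  x = -1: f_y(-1, y) = -3*y**2 + 4*y; vanishes at y ∈ {0}. (-1, 0): f_x = -5 ≠ 0.
  x = 0: f_y(0, y) = -3*y**2 + 8*y - 5; vanishes at y ∈ {1}. (0, 1): f_x = 0, f = 0 — SINGULAR.
  x = 1: f_y(1, y) = -3*y**2 + 12*y - 8; no integer root y with |y| ≤ 4.
  x = 2: f_y(2, y) = -3*y**2 + 16*y - 9; no integer root y with |y| ≤ 4.
  x = 3: f_y(3, y) = -3*y**2 + 20*y - 8; no integer root y with |y| ≤ 4.
  x = 4: f_y(4, y) = -3*y**2 + 24*y - 5; no integer root y with |y| ≤ 4.
Only singular point on the grid: (0, 1).
Classify: substitute x = 0 + u, y = 1 + v and expand: f = -3*u**3 + u**2*v + 2*u*v**2 - v**3 + v**2.
No constant or linear terms (consistent with a singular point). Quadratic part: v**2. Cubic part: -3*u**3 + u**2*v + 2*u*v**2 - v**3.
The quadratic part v**2 is a perfect square, so there is a single (double) tangent line v = 0, i.e. y = 1. Restricting the cubic part to that line (v = 0) leaves -3*u**3 ≠ 0, so f is not divisible by v and the branch is v² ≈ 3*u**3 to lowest order — this is a cusp.
Classification: cusp.


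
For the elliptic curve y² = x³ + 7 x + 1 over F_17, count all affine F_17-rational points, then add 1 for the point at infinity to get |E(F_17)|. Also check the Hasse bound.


Affine points = {(0, 1), (0, 16), (1, 3), (1, 14), (3, 7), (3, 10), (4, 5), (4, 12), (5, 5), (5, 12), (6, 2), (6, 15), (7, 6), (7, 11), (8, 5), (8, 12), (10, 0), (11, 7), (11, 10), (14, 2), (14, 15), (15, 8), (15, 9)}; affine count = 23; |E(F_17)| = 24.

Discriminant check: Δ ∝ 4a³ + 27b² = 4·7³ + 27·1² = 4·343 + 27·1 ≡ 5 (mod 17). Nonzero ⇒ E is nonsingular.
For each x ∈ F_17, compute rhs = x³ + 7·x + 1 mod 17, then count y ∈ F_17 with y² ≡ rhs.
  x = 0: rhs = 1, matching y values: 1, 16 (2 points).
  x = 1: rhs = 9, matching y values: 3, 14 (2 points).
  x = 2: rhs = 6, matching y values: none (0 points).
  x = 3: rhs = 15, matching y values: 7, 10 (2 points).
  x = 4: rhs = 8, matching y values: 5, 12 (2 points).
  x = 5: rhs = 8, matching y values: 5, 12 (2 points).
  x = 6: rhs = 4, matching y values: 2, 15 (2 points).
  x = 7: rhs = 2, matching y values: 6, 11 (2 points).
  x = 8: rhs = 8, matching y values: 5, 12 (2 points).
  x = 9: rhs = 11, matching y values: none (0 points).
  x = 10: rhs = 0, matching y values: 0 (1 points).
  x = 11: rhs = 15, matching y values: 7, 10 (2 points).
  x = 12: rhs = 11, matching y values: none (0 points).
  x = 13: rhs = 11, matching y values: none (0 points).
  x = 14: rhs = 4, matching y values: 2, 15 (2 points).
  x = 15: rhs = 13, matching y values: 8, 9 (2 points).
  x = 16: rhs = 10, matching y values: none (0 points).
Total affine count: 23.
Full point count |E(F_17)| = 23 + 1 = 24.
Hasse bound: |24 − (17+1)| = |6| = 6 ≤ 2√17 ≈ 8.2462 ✓.


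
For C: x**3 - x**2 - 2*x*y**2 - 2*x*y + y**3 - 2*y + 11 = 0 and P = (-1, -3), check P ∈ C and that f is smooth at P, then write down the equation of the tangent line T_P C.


Tangent line at P: -7*x + 15*y + 38 = 0.

Step 1: f(-1, -3) = 0, so P lies on C.
Step 2: partial derivatives
  f_x(x, y) = 3*x**2 - 2*x - 2*y**2 - 2*y, f_y(x, y) = -4*x*y - 2*x + 3*y**2 - 2.
  f_x(P) = -7, f_y(P) = 15 (gradient nonzero, so P is smooth).
Step 3: tangent line at P: -7·(x − -1) + 15·(y − -3) = 0.
Expanding: -7*x + 15*y + 38 = 0.


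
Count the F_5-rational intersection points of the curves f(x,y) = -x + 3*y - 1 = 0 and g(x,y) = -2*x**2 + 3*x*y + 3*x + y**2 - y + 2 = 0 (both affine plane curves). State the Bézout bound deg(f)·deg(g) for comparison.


Common zeros: ∅; count = 0; Bézout bound = 2.

deg(f) = 1, deg(g) = 2, so Bézout bound = 2.
Scan x ∈ F_5. For each x, list the y ∈ F_5 with f(x, y) ≡ 0 and those with g(x, y) ≡ 0 (mod 5); the common zeros in that column are the intersection.
  x = 0: f ≡ 0 at y ∈ {2}; g ≡ 0 at y ∈ ∅; common: ∅.
  x = 1: f ≡ 0 at y ∈ {4}; g ≡ 0 at y ∈ ∅; common: ∅.
  x = 2: f ≡ 0 at y ∈ {1}; g ≡ 0 at y ∈ {0}; common: ∅.
  x = 3: f ≡ 0 at y ∈ {3}; g ≡ 0 at y ∈ ∅; common: ∅.
  x = 4: f ≡ 0 at y ∈ {0}; g ≡ 0 at y ∈ ∅; common: ∅.
Collecting: common zeros = ∅, so the count is 0.
Comparison with the Bézout bound: 0 ≤ 2 = deg(f)·deg(g), as expected for curves with no common component (the affine F_5-count falls short of the bound because intersections may lie at infinity, over extension fields, or carry multiplicity).


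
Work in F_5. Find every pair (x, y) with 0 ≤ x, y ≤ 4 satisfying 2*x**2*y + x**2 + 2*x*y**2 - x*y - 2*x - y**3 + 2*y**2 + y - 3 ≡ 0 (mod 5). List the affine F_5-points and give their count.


Affine F_5-points: {(2, 3), (3, 0), (4, 0), (4, 2), (4, 3)}; count = 5.

For each of the 25 pairs (x, y) ∈ F_5², evaluate f(x, y) mod 5. Record the zeros.
  x = 0: [0↦2, 1↦4, 2↦4, 3↦1, 4↦4]  zeros at y ∈ ∅
  x = 1: [0↦1, 1↦1, 2↦3, 3↦1, 4↦4]  zeros at y ∈ ∅
  x = 2: [0↦2, 1↦4, 2↦2, 3↦0, 4↦2]  zeros at y ∈ {3}
  x = 3: [0↦0, 1↦3, 2↦1, 3↦3, 4↦3]  zeros at y ∈ {0}
  x = 4: [0↦0, 1↦3, 2↦0, 3↦0, 4↦2]  zeros at y ∈ {0, 2, 3}
Collecting zeros: affine points = {(2, 3), (3, 0), (4, 0), (4, 2), (4, 3)}.
Total count |C(F_5)_aff| = 5.


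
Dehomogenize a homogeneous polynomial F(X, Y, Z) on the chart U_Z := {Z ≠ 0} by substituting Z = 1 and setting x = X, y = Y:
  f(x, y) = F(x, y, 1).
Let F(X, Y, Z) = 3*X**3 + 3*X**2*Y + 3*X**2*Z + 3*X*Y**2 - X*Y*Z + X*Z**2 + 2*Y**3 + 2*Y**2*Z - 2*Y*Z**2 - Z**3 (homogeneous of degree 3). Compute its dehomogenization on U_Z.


f(x, y) = 3*x**3 + 3*x**2*y + 3*x**2 + 3*x*y**2 - x*y + x + 2*y**3 + 2*y**2 - 2*y - 1

On U_Z we set Z = 1. Each monomial c·X^i·Y^j·Z^k in F becomes c·x^i·y^j·1^k = c·x^i·y^j.
Substituting Z = 1: F(X, Y, 1) = 3*x**3 + 3*x**2*y + 3*x**2 + 3*x*y**2 - x*y + x + 2*y**3 + 2*y**2 - 2*y - 1.
Note: deg(f) ≤ deg(F) = 3; strict inequality happens when F is divisible by Z (lost terms).


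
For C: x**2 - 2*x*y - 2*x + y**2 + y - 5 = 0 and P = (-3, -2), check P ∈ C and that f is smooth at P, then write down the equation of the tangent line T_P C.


Tangent line at P: -4*x + 3*y - 6 = 0.

Step 1: f(-3, -2) = 0, so P lies on C.
Step 2: partial derivatives
  f_x(x, y) = 2*x - 2*y - 2, f_y(x, y) = -2*x + 2*y + 1.
  f_x(P) = -4, f_y(P) = 3 (gradient nonzero, so P is smooth).
Step 3: tangent line at P: -4·(x − -3) + 3·(y − -2) = 0.
Expanding: -4*x + 3*y - 6 = 0.


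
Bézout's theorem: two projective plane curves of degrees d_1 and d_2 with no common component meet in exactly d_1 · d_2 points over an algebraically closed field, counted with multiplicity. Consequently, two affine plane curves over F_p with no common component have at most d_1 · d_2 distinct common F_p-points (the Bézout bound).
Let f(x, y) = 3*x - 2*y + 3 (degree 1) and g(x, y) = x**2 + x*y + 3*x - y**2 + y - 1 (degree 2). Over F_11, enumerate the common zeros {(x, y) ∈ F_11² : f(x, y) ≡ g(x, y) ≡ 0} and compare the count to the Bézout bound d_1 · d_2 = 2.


Common zeros: {(1, 3), (4, 2)}; count = 2; Bézout bound = 2.

deg(f) = 1, deg(g) = 2, so Bézout bound = 2.
Scan x ∈ F_11. For each x, list the y ∈ F_11 with f(x, y) ≡ 0 and those with g(x, y) ≡ 0 (mod 11); the common zeros in that column are the intersection.
  x = 0: f ≡ 0 at y ∈ {7}; g ≡ 0 at y ∈ ∅; common: ∅.
  x = 1: f ≡ 0 at y ∈ {3}; g ≡ 0 at y ∈ {3, 10}; common: {3}.
  x = 2: f ≡ 0 at y ∈ {10}; g ≡ 0 at y ∈ {1, 2}; common: ∅.
  x = 3: f ≡ 0 at y ∈ {6}; g ≡ 0 at y ∈ ∅; common: ∅.
  x = 4: f ≡ 0 at y ∈ {2}; g ≡ 0 at y ∈ {2, 3}; common: {2}.
  x = 5: f ≡ 0 at y ∈ {9}; g ≡ 0 at y ∈ {1, 5}; common: ∅.
  x = 6: f ≡ 0 at y ∈ {5}; g ≡ 0 at y ∈ ∅; common: ∅.
  x = 7: f ≡ 0 at y ∈ {1}; g ≡ 0 at y ∈ ∅; common: ∅.
  x = 8: f ≡ 0 at y ∈ {8}; g ≡ 0 at y ∈ {10}; common: ∅.
  x = 9: f ≡ 0 at y ∈ {4}; g ≡ 0 at y ∈ {5}; common: ∅.
  x = 10: f ≡ 0 at y ∈ {0}; g ≡ 0 at y ∈ ∅; common: ∅.
Collecting: common zeros = {(1, 3), (4, 2)}, so the count is 2.
Comparison with the Bézout bound: 2 ≤ 2 = deg(f)·deg(g), as expected for curves with no common component (the bound is attained).


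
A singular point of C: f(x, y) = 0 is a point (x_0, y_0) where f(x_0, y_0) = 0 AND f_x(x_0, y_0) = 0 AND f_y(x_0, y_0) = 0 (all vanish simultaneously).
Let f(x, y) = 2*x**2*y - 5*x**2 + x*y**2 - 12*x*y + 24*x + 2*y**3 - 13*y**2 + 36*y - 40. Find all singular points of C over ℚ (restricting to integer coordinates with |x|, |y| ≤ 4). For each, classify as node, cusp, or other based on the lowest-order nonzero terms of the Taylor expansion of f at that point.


Singular points: {(2, 2)}; classification: node.

Compute partial derivatives:
  f_x = 4*x*y - 10*x + y**2 - 12*y + 24.
  f_y = 2*x**2 + 2*x*y - 12*x + 6*y**2 - 26*y + 36.
Scan x_0 ∈ {−4, ..., 4}. For each x_0, f_y(x_0, y) is a polynomial in y; find its integer roots y ∈ {−4, ..., 4}, then test f_x and f at those candidates.
  x = -4: f_y(-4, y) = 6*y**2 - 34*y + 116; no integer root y with |y| ≤ 4.
  x = -3: f_y(-3, y) = 6*y**2 - 32*y + 90; no integer root y with |y| ≤ 4.
  x = -2: f_y(-2, y) = 6*y**2 - 30*y + 68; no integer root y with |y| ≤ 4.
  x = -1: f_y(-1, y) = 6*y**2 - 28*y + 50; no integer root y with |y| ≤ 4.
  x = 0: f_y(0, y) = 6*y**2 - 26*y + 36; no integer root y with |y| ≤ 4.
  x = 1: f_y(1, y) = 6*y**2 - 24*y + 26; no integer root y with |y| ≤ 4.
  x = 2: f_y(2, y) = 6*y**2 - 22*y + 20; vanishes at y ∈ {2}. (2, 2): f_x = 0, f = 0 — SINGULAR.
  x = 3: f_y(3, y) = 6*y**2 - 20*y + 18; no integer root y with |y| ≤ 4.
  x = 4: f_y(4, y) = 6*y**2 - 18*y + 20; no integer root y with |y| ≤ 4.
Only singular point on the grid: (2, 2).
Classify: substitute x = 2 + u, y = 2 + v and expand: f = 2*u**2*v - u**2 + u*v**2 + 2*v**3 + v**2.
No constant or linear terms (consistent with a singular point). Quadratic part: -u**2 + v**2. Cubic part: 2*u**2*v + u*v**2 + 2*v**3.
The quadratic part v**2 - u**2 = (v − u)(v + u) splits into two distinct linear factors, so there are two distinct tangent lines y − 2 = ±(x − 2) — this is a node (ordinary double point).
Classification: node.


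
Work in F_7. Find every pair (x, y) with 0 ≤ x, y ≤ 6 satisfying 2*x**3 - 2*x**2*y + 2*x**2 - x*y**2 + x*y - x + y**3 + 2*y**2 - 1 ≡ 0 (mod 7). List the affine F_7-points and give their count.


Affine F_7-points: {(0, 6), (1, 3), (1, 5), (2, 0), (3, 2), (3, 4), (4, 1), (5, 0), (5, 5), (6, 0), (6, 2)}; count = 11.

For each of the 49 pairs (x, y) ∈ F_7², evaluate f(x, y) mod 7. Record the zeros.
  x = 0: [0↦6, 1↦2, 2↦1, 3↦2, 4↦4, 5↦6, 6↦0]  zeros at y ∈ {6}
  x = 1: [0↦2, 1↦3, 2↦5, 3↦0, 4↦1, 5↦0, 6↦3]  zeros at y ∈ {3, 5}
  x = 2: [0↦0, 1↦2, 2↦3, 3↦2, 4↦5, 5↦4, 6↦5]  zeros at y ∈ {0}
  x = 3: [0↦5, 1↦4, 2↦0, 3↦6, 4↦0, 5↦2, 6↦4]  zeros at y ∈ {2, 4}
  x = 4: [0↦1, 1↦0, 2↦1, 3↦3, 4↦5, 5↦6, 6↦5]  zeros at y ∈ {1}
  x = 5: [0↦0, 1↦2, 2↦4, 3↦5, 4↦4, 5↦0, 6↦6]  zeros at y ∈ {0, 5}
  x = 6: [0↦0, 1↦1, 2↦0, 3↦3, 4↦2, 5↦3, 6↦5]  zeros at y ∈ {0, 2}
Collecting zeros: affine points = {(0, 6), (1, 3), (1, 5), (2, 0), (3, 2), (3, 4), (4, 1), (5, 0), (5, 5), (6, 0), (6, 2)}.
Total count |C(F_7)_aff| = 11.


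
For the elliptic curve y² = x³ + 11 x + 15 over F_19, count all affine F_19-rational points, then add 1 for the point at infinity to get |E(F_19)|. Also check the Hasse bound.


Affine points = {(2, 8), (2, 11), (4, 3), (4, 16), (5, 9), (5, 10), (7, 6), (7, 13), (8, 8), (8, 11), (9, 8), (9, 11), (10, 2), (10, 17), (11, 2), (11, 17), (14, 5), (14, 14), (17, 2), (17, 17)}; affine count = 20; |E(F_19)| = 21.

Discriminant check: Δ ∝ 4a³ + 27b² = 4·11³ + 27·15² = 4·1331 + 27·225 ≡ 18 (mod 19). Nonzero ⇒ E is nonsingular.
For each x ∈ F_19, compute rhs = x³ + 11·x + 15 mod 19, then count y ∈ F_19 with y² ≡ rhs.
  x = 0: rhs = 15, matching y values: none (0 points).
  x = 1: rhs = 8, matching y values: none (0 points).
  x = 2: rhs = 7, matching y values: 8, 11 (2 points).
  x = 3: rhs = 18, matching y values: none (0 points).
  x = 4: rhs = 9, matching y values: 3, 16 (2 points).
  x = 5: rhs = 5, matching y values: 9, 10 (2 points).
  x = 6: rhs = 12, matching y values: none (0 points).
  x = 7: rhs = 17, matching y values: 6, 13 (2 points).
  x = 8: rhs = 7, matching y values: 8, 11 (2 points).
  x = 9: rhs = 7, matching y values: 8, 11 (2 points).
  x = 10: rhs = 4, matching y values: 2, 17 (2 points).
  x = 11: rhs = 4, matching y values: 2, 17 (2 points).
  x = 12: rhs = 13, matching y values: none (0 points).
  x = 13: rhs = 18, matching y values: none (0 points).
  x = 14: rhs = 6, matching y values: 5, 14 (2 points).
  x = 15: rhs = 2, matching y values: none (0 points).
  x = 16: rhs = 12, matching y values: none (0 points).
  x = 17: rhs = 4, matching y values: 2, 17 (2 points).
  x = 18: rhs = 3, matching y values: none (0 points).
Total affine count: 20.
Full point count |E(F_19)| = 20 + 1 = 21.
Hasse bound: |21 − (19+1)| = |1| = 1 ≤ 2√19 ≈ 8.7178 ✓.


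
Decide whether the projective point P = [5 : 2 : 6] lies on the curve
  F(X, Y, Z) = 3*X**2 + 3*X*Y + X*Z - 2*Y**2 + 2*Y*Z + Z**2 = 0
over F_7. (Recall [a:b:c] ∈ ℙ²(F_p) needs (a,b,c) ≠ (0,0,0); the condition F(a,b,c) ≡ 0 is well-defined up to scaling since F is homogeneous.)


F(5,2,6) ≡ 5 (mod 7); P is NOT on the curve.

Evaluate F(5, 2, 6) term-by-term (mod 7).
  3*X**2 ↦ 3·25·1·1 = 75
  3*X*Y ↦ 3·5·2·1 = 30
  X*Z ↦ 1·5·1·6 = 30
  -2*Y**2 ↦ -2·1·4·1 = -8
  2*Y*Z ↦ 2·1·2·6 = 24
  Z**2 ↦ 1·1·1·36 = 36
Sum: F(5, 2, 6) = (75) + (30) + (30) + (-8) + (24) + (36) = 187.
Reducing mod 7: 187 ≡ 5 (mod 7).
Since F(a, b, c) ≡ 5 ≠ 0 (mod 7), P does NOT lie on the curve.


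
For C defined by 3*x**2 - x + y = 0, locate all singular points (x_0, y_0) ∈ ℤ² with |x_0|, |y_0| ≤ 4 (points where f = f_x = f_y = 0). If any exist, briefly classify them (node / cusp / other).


No singular points in the scanned grid; C is smooth there.

Compute partial derivatives:
  f_x = 6*x - 1.
  f_y = 1.
f_y = 1 is a nonzero constant, so f_y never vanishes: no point (x, y) can satisfy f = f_x = f_y = 0. In particular no (x, y) ∈ {−4, ..., 4}² is singular; the curve is smooth.


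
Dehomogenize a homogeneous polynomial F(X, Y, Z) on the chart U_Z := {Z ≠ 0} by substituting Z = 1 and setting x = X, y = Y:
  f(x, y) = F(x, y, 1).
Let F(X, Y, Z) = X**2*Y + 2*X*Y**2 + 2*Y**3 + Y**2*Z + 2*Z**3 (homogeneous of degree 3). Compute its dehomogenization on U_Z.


f(x, y) = x**2*y + 2*x*y**2 + 2*y**3 + y**2 + 2

On U_Z we set Z = 1. Each monomial c·X^i·Y^j·Z^k in F becomes c·x^i·y^j·1^k = c·x^i·y^j.
Substituting Z = 1: F(X, Y, 1) = x**2*y + 2*x*y**2 + 2*y**3 + y**2 + 2.
Note: deg(f) ≤ deg(F) = 3; strict inequality happens when F is divisible by Z (lost terms).


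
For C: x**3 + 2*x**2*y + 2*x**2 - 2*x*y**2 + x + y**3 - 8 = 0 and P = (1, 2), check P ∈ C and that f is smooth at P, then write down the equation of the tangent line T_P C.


Tangent line at P: 8*x + 6*y - 20 = 0.

Step 1: f(1, 2) = 0, so P lies on C.
Step 2: partial derivatives
  f_x(x, y) = 3*x**2 + 4*x*y + 4*x - 2*y**2 + 1, f_y(x, y) = 2*x**2 - 4*x*y + 3*y**2.
  f_x(P) = 8, f_y(P) = 6 (gradient nonzero, so P is smooth).
Step 3: tangent line at P: 8·(x − 1) + 6·(y − 2) = 0.
Expanding: 8*x + 6*y - 20 = 0.


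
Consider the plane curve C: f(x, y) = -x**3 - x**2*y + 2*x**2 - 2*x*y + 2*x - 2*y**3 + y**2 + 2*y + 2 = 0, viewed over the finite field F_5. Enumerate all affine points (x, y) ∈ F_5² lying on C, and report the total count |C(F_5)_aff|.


Affine F_5-points: {(1, 0), (2, 4), (3, 1), (3, 3), (3, 4), (4, 1)}; count = 6.

For each of the 25 pairs (x, y) ∈ F_5², evaluate f(x, y) mod 5. Record the zeros.
  x = 0: [0↦2, 1↦3, 2↦4, 3↦3, 4↦3]  zeros at y ∈ ∅
  x = 1: [0↦0, 1↦3, 2↦1, 3↦2, 4↦4]  zeros at y ∈ {0}
  x = 2: [0↦1, 1↦4, 2↦2, 3↦3, 4↦0]  zeros at y ∈ {4}
  x = 3: [0↦4, 1↦0, 2↦1, 3↦0, 4↦0]  zeros at y ∈ {1, 3, 4}
  x = 4: [0↦3, 1↦0, 2↦2, 3↦2, 4↦3]  zeros at y ∈ {1}
Collecting zeros: affine points = {(1, 0), (2, 4), (3, 1), (3, 3), (3, 4), (4, 1)}.
Total count |C(F_5)_aff| = 6.


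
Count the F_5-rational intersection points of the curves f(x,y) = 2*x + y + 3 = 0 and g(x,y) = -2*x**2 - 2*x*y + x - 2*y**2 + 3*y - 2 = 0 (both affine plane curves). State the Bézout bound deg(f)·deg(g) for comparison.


Common zeros: ∅; count = 0; Bézout bound = 2.

deg(f) = 1, deg(g) = 2, so Bézout bound = 2.
Scan x ∈ F_5. For each x, list the y ∈ F_5 with f(x, y) ≡ 0 and those with g(x, y) ≡ 0 (mod 5); the common zeros in that column are the intersection.
  x = 0: f ≡ 0 at y ∈ {2}; g ≡ 0 at y ∈ ∅; common: ∅.
  x = 1: f ≡ 0 at y ∈ {0}; g ≡ 0 at y ∈ ∅; common: ∅.
  x = 2: f ≡ 0 at y ∈ {3}; g ≡ 0 at y ∈ ∅; common: ∅.
  x = 3: f ≡ 0 at y ∈ {1}; g ≡ 0 at y ∈ ∅; common: ∅.
  x = 4: f ≡ 0 at y ∈ {4}; g ≡ 0 at y ∈ {0}; common: ∅.
Collecting: common zeros = ∅, so the count is 0.
Comparison with the Bézout bound: 0 ≤ 2 = deg(f)·deg(g), as expected for curves with no common component (the affine F_5-count falls short of the bound because intersections may lie at infinity, over extension fields, or carry multiplicity).


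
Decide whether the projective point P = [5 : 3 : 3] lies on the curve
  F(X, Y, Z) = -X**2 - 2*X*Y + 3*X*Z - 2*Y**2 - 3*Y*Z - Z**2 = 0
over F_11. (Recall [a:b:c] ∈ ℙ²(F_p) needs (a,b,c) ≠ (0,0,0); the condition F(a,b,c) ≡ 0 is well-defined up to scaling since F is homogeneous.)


F(5,3,3) ≡ 2 (mod 11); P is NOT on the curve.

Evaluate F(5, 3, 3) term-by-term (mod 11).
  -X**2 ↦ -1·25·1·1 = -25
  -2*X*Y ↦ -2·5·3·1 = -30
  3*X*Z ↦ 3·5·1·3 = 45
  -2*Y**2 ↦ -2·1·9·1 = -18
  -3*Y*Z ↦ -3·1·3·3 = -27
  -Z**2 ↦ -1·1·1·9 = -9
Sum: F(5, 3, 3) = (-25) + (-30) + (45) + (-18) + (-27) + (-9) = -64.
Reducing mod 11: -64 ≡ 2 (mod 11).
Since F(a, b, c) ≡ 2 ≠ 0 (mod 11), P does NOT lie on the curve.


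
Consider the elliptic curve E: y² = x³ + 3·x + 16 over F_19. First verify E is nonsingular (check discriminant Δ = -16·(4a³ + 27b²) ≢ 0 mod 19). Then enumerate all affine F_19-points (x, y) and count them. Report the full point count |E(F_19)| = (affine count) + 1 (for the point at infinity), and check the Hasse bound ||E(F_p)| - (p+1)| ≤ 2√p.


Affine points = {(0, 4), (0, 15), (1, 1), (1, 18), (2, 7), (2, 12), (4, 4), (4, 15), (5, 2), (5, 17), (7, 0), (8, 1), (8, 18), (10, 1), (10, 18), (14, 3), (14, 16), (15, 4), (15, 15)}; affine count = 19; |E(F_19)| = 20.

Discriminant check: Δ ∝ 4a³ + 27b² = 4·3³ + 27·16² = 4·27 + 27·256 ≡ 9 (mod 19). Nonzero ⇒ E is nonsingular.
For each x ∈ F_19, compute rhs = x³ + 3·x + 16 mod 19, then count y ∈ F_19 with y² ≡ rhs.
  x = 0: rhs = 16, matching y values: 4, 15 (2 points).
  x = 1: rhs = 1, matching y values: 1, 18 (2 points).
  x = 2: rhs = 11, matching y values: 7, 12 (2 points).
  x = 3: rhs = 14, matching y values: none (0 points).
  x = 4: rhs = 16, matching y values: 4, 15 (2 points).
  x = 5: rhs = 4, matching y values: 2, 17 (2 points).
  x = 6: rhs = 3, matching y values: none (0 points).
  x = 7: rhs = 0, matching y values: 0 (1 points).
  x = 8: rhs = 1, matching y values: 1, 18 (2 points).
  x = 9: rhs = 12, matching y values: none (0 points).
  x = 10: rhs = 1, matching y values: 1, 18 (2 points).
  x = 11: rhs = 12, matching y values: none (0 points).
  x = 12: rhs = 13, matching y values: none (0 points).
  x = 13: rhs = 10, matching y values: none (0 points).
  x = 14: rhs = 9, matching y values: 3, 16 (2 points).
  x = 15: rhs = 16, matching y values: 4, 15 (2 points).
  x = 16: rhs = 18, matching y values: none (0 points).
  x = 17: rhs = 2, matching y values: none (0 points).
  x = 18: rhs = 12, matching y values: none (0 points).
Total affine count: 19.
Full point count |E(F_19)| = 19 + 1 = 20.
Hasse bound: |20 − (19+1)| = |0| = 0 ≤ 2√19 ≈ 8.7178 ✓.


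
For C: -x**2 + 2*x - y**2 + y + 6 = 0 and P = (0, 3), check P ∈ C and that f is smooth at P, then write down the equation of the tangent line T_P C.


Tangent line at P: 2*x - 5*y + 15 = 0.

Step 1: f(0, 3) = 0, so P lies on C.
Step 2: partial derivatives
  f_x(x, y) = 2 - 2*x, f_y(x, y) = 1 - 2*y.
  f_x(P) = 2, f_y(P) = -5 (gradient nonzero, so P is smooth).
Step 3: tangent line at P: 2·(x − 0) + -5·(y − 3) = 0.
Expanding: 2*x - 5*y + 15 = 0.


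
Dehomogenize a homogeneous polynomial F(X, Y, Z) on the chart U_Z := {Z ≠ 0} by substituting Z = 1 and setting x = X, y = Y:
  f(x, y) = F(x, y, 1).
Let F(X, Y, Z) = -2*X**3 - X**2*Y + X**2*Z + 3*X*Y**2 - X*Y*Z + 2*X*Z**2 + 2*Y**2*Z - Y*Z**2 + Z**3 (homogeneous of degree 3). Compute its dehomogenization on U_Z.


f(x, y) = -2*x**3 - x**2*y + x**2 + 3*x*y**2 - x*y + 2*x + 2*y**2 - y + 1

On U_Z we set Z = 1. Each monomial c·X^i·Y^j·Z^k in F becomes c·x^i·y^j·1^k = c·x^i·y^j.
Substituting Z = 1: F(X, Y, 1) = -2*x**3 - x**2*y + x**2 + 3*x*y**2 - x*y + 2*x + 2*y**2 - y + 1.
Note: deg(f) ≤ deg(F) = 3; strict inequality happens when F is divisible by Z (lost terms).


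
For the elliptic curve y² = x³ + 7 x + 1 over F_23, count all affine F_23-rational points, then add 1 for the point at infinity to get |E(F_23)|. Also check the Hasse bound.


Affine points = {(0, 1), (0, 22), (1, 3), (1, 20), (2, 0), (3, 7), (3, 16), (4, 1), (4, 22), (5, 0), (6, 11), (6, 12), (7, 5), (7, 18), (10, 6), (10, 17), (11, 11), (11, 12), (13, 9), (13, 14), (15, 10), (15, 13), (16, 0), (18, 5), (18, 18), (19, 1), (19, 22), (21, 5), (21, 18), (22, 4), (22, 19)}; affine count = 31; |E(F_23)| = 32.

Discriminant check: Δ ∝ 4a³ + 27b² = 4·7³ + 27·1² = 4·343 + 27·1 ≡ 19 (mod 23). Nonzero ⇒ E is nonsingular.
For each x ∈ F_23, compute rhs = x³ + 7·x + 1 mod 23, then count y ∈ F_23 with y² ≡ rhs.
  x = 0: rhs = 1, matching y values: 1, 22 (2 points).
  x = 1: rhs = 9, matching y values: 3, 20 (2 points).
  x = 2: rhs = 0, matching y values: 0 (1 points).
  x = 3: rhs = 3, matching y values: 7, 16 (2 points).
  x = 4: rhs = 1, matching y values: 1, 22 (2 points).
  x = 5: rhs = 0, matching y values: 0 (1 points).
  x = 6: rhs = 6, matching y values: 11, 12 (2 points).
  x = 7: rhs = 2, matching y values: 5, 18 (2 points).
  x = 8: rhs = 17, matching y values: none (0 points).
  x = 9: rhs = 11, matching y values: none (0 points).
  x = 10: rhs = 13, matching y values: 6, 17 (2 points).
  x = 11: rhs = 6, matching y values: 11, 12 (2 points).
  x = 12: rhs = 19, matching y values: none (0 points).
  x = 13: rhs = 12, matching y values: 9, 14 (2 points).
  x = 14: rhs = 14, matching y values: none (0 points).
  x = 15: rhs = 8, matching y values: 10, 13 (2 points).
  x = 16: rhs = 0, matching y values: 0 (1 points).
  x = 17: rhs = 19, matching y values: none (0 points).
  x = 18: rhs = 2, matching y values: 5, 18 (2 points).
  x = 19: rhs = 1, matching y values: 1, 22 (2 points).
  x = 20: rhs = 22, matching y values: none (0 points).
  x = 21: rhs = 2, matching y values: 5, 18 (2 points).
  x = 22: rhs = 16, matching y values: 4, 19 (2 points).
Total affine count: 31.
Full point count |E(F_23)| = 31 + 1 = 32.
Hasse bound: |32 − (23+1)| = |8| = 8 ≤ 2√23 ≈ 9.5917 ✓.


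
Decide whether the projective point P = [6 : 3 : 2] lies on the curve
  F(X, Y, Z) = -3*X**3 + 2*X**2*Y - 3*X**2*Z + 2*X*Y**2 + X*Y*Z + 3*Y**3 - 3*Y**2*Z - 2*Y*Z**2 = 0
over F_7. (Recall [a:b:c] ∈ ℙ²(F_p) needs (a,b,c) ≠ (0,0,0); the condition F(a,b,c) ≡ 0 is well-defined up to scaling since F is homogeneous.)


F(6,3,2) ≡ 3 (mod 7); P is NOT on the curve.

Evaluate F(6, 3, 2) term-by-term (mod 7).
  -3*X**3 ↦ -3·216·1·1 = -648
  2*X**2*Y ↦ 2·36·3·1 = 216
  -3*X**2*Z ↦ -3·36·1·2 = -216
  2*X*Y**2 ↦ 2·6·9·1 = 108
  X*Y*Z ↦ 1·6·3·2 = 36
  3*Y**3 ↦ 3·1·27·1 = 81
  -3*Y**2*Z ↦ -3·1·9·2 = -54
  -2*Y*Z**2 ↦ -2·1·3·4 = -24
Sum: F(6, 3, 2) = (-648) + (216) + (-216) + (108) + (36) + (81) + (-54) + (-24) = -501.
Reducing mod 7: -501 ≡ 3 (mod 7).
Since F(a, b, c) ≡ 3 ≠ 0 (mod 7), P does NOT lie on the curve.


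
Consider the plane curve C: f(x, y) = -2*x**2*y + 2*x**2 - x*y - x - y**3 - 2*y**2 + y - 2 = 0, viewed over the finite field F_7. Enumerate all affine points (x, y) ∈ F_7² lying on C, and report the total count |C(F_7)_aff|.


Affine F_7-points: {(1, 2), (1, 4), (1, 6), (4, 4), (5, 1), (6, 6)}; count = 6.

For each of the 49 pairs (x, y) ∈ F_7², evaluate f(x, y) mod 7. Record the zeros.
  x = 0: [0↦5, 1↦3, 2↦5, 3↦5, 4↦4, 5↦3, 6↦3]  zeros at y ∈ ∅
  x = 1: [0↦6, 1↦1, 2↦0, 3↦4, 4↦0, 5↦3, 6↦0]  zeros at y ∈ {2, 4, 6}
  x = 2: [0↦4, 1↦6, 2↦5, 3↦2, 4↦5, 5↦1, 6↦5]  zeros at y ∈ ∅
  x = 3: [0↦6, 1↦4, 2↦6, 3↦6, 4↦5, 5↦4, 6↦4]  zeros at y ∈ ∅
  x = 4: [0↦5, 1↦2, 2↦3, 3↦2, 4↦0, 5↦5, 6↦4]  zeros at y ∈ {4}
  x = 5: [0↦1, 1↦0, 2↦3, 3↦4, 4↦4, 5↦4, 6↦5]  zeros at y ∈ {1}
  x = 6: [0↦1, 1↦5, 2↦6, 3↦5, 4↦3, 5↦1, 6↦0]  zeros at y ∈ {6}
Collecting zeros: affine points = {(1, 2), (1, 4), (1, 6), (4, 4), (5, 1), (6, 6)}.
Total count |C(F_7)_aff| = 6.


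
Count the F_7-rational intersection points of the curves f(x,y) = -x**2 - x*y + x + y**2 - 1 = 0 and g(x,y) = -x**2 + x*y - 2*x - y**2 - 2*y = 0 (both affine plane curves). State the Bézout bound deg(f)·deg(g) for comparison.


Common zeros: {(3, 3), (5, 0)}; count = 2; Bézout bound = 4.

deg(f) = 2, deg(g) = 2, so Bézout bound = 4.
Scan x ∈ F_7. For each x, list the y ∈ F_7 with f(x, y) ≡ 0 and those with g(x, y) ≡ 0 (mod 7); the common zeros in that column are the intersection.
  x = 0: f ≡ 0 at y ∈ {1, 6}; g ≡ 0 at y ∈ {0, 5}; common: ∅.
  x = 1: f ≡ 0 at y ∈ ∅; g ≡ 0 at y ∈ ∅; common: ∅.
  x = 2: f ≡ 0 at y ∈ {3, 6}; g ≡ 0 at y ∈ ∅; common: ∅.
  x = 3: f ≡ 0 at y ∈ {0, 3}; g ≡ 0 at y ∈ {3, 5}; common: {3}.
  x = 4: f ≡ 0 at y ∈ ∅; g ≡ 0 at y ∈ ∅; common: ∅.
  x = 5: f ≡ 0 at y ∈ {0, 5}; g ≡ 0 at y ∈ {0, 3}; common: {0}.
  x = 6: f ≡ 0 at y ∈ ∅; g ≡ 0 at y ∈ ∅; common: ∅.
Collecting: common zeros = {(3, 3), (5, 0)}, so the count is 2.
Comparison with the Bézout bound: 2 ≤ 4 = deg(f)·deg(g), as expected for curves with no common component (the affine F_7-count falls short of the bound because intersections may lie at infinity, over extension fields, or carry multiplicity).


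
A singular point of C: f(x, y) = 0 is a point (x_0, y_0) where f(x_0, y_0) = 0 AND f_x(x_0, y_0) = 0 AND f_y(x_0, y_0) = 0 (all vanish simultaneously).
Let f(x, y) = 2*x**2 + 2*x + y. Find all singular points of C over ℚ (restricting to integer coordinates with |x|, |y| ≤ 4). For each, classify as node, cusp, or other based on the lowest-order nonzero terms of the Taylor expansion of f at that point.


No singular points in the scanned grid; C is smooth there.

Compute partial derivatives:
  f_x = 4*x + 2.
  f_y = 1.
f_y = 1 is a nonzero constant, so f_y never vanishes: no point (x, y) can satisfy f = f_x = f_y = 0. In particular no (x, y) ∈ {−4, ..., 4}² is singular; the curve is smooth.


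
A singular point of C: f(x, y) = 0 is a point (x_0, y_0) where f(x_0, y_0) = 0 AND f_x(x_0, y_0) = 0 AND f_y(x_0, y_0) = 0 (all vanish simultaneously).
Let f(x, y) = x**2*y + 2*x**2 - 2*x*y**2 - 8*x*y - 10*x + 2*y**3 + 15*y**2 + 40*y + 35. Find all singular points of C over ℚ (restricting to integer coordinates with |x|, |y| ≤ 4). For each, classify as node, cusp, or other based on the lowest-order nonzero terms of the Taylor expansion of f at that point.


Singular points: {(-2, -3)}; classification: node.

Compute partial derivatives:
  f_x = 2*x*y + 4*x - 2*y**2 - 8*y - 10.
  f_y = x**2 - 4*x*y - 8*x + 6*y**2 + 30*y + 40.
Scan x_0 ∈ {−4, ..., 4}. For each x_0, f_y(x_0, y) is a polynomial in y; find its integer roots y ∈ {−4, ..., 4}, then test f_x and f at those candidates.
  x = -4: f_y(-4, y) = 6*y**2 + 46*y + 88; vanishes at y ∈ {-4}. (-4, -4): f_x = 6 ≠ 0.
  x = -3: f_y(-3, y) = 6*y**2 + 42*y + 73; no integer root y with |y| ≤ 4.
  x = -2: f_y(-2, y) = 6*y**2 + 38*y + 60; vanishes at y ∈ {-3}. (-2, -3): f_x = 0, f = 0 — SINGULAR.
  x = -1: f_y(-1, y) = 6*y**2 + 34*y + 49; no integer root y with |y| ≤ 4.
  x = 0: f_y(0, y) = 6*y**2 + 30*y + 40; no integer root y with |y| ≤ 4.
  x = 1: f_y(1, y) = 6*y**2 + 26*y + 33; no integer root y with |y| ≤ 4.
  x = 2: f_y(2, y) = 6*y**2 + 22*y + 28; no integer root y with |y| ≤ 4.
  x = 3: f_y(3, y) = 6*y**2 + 18*y + 25; no integer root y with |y| ≤ 4.
  x = 4: f_y(4, y) = 6*y**2 + 14*y + 24; no integer root y with |y| ≤ 4.
Only singular point on the grid: (-2, -3).
Classify: substitute x = -2 + u, y = -3 + v and expand: f = u**2*v - u**2 - 2*u*v**2 + 2*v**3 + v**2.
No constant or linear terms (consistent with a singular point). Quadratic part: -u**2 + v**2. Cubic part: u**2*v - 2*u*v**2 + 2*v**3.
The quadratic part v**2 - u**2 = (v − u)(v + u) splits into two distinct linear factors, so there are two distinct tangent lines y − -3 = ±(x − -2) — this is a node (ordinary double point).
Classification: node.


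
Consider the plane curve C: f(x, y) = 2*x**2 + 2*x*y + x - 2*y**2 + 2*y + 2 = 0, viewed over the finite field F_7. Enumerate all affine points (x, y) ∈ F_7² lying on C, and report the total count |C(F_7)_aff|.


Affine F_7-points: {(1, 1)}; count = 1.

For each of the 49 pairs (x, y) ∈ F_7², evaluate f(x, y) mod 7. Record the zeros.
  x = 0: [0↦2, 1↦2, 2↦5, 3↦4, 4↦6, 5↦4, 6↦5]  zeros at y ∈ ∅
  x = 1: [0↦5, 1↦0, 2↦5, 3↦6, 4↦3, 5↦3, 6↦6]  zeros at y ∈ {1}
  x = 2: [0↦5, 1↦2, 2↦2, 3↦5, 4↦4, 5↦6, 6↦4]  zeros at y ∈ ∅
  x = 3: [0↦2, 1↦1, 2↦3, 3↦1, 4↦2, 5↦6, 6↦6]  zeros at y ∈ ∅
  x = 4: [0↦3, 1↦4, 2↦1, 3↦1, 4↦4, 5↦3, 6↦5]  zeros at y ∈ ∅
  x = 5: [0↦1, 1↦4, 2↦3, 3↦5, 4↦3, 5↦4, 6↦1]  zeros at y ∈ ∅
  x = 6: [0↦3, 1↦1, 2↦2, 3↦6, 4↦6, 5↦2, 6↦1]  zeros at y ∈ ∅
Collecting zeros: affine points = {(1, 1)}.
Total count |C(F_7)_aff| = 1.


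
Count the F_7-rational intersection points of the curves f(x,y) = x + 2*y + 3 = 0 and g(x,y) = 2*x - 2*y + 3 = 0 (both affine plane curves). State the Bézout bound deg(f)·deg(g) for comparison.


Common zeros: {(5, 3)}; count = 1; Bézout bound = 1.

deg(f) = 1, deg(g) = 1, so Bézout bound = 1.
Scan x ∈ F_7. For each x, list the y ∈ F_7 with f(x, y) ≡ 0 and those with g(x, y) ≡ 0 (mod 7); the common zeros in that column are the intersection.
  x = 0: f ≡ 0 at y ∈ {2}; g ≡ 0 at y ∈ {5}; common: ∅.
  x = 1: f ≡ 0 at y ∈ {5}; g ≡ 0 at y ∈ {6}; common: ∅.
  x = 2: f ≡ 0 at y ∈ {1}; g ≡ 0 at y ∈ {0}; common: ∅.
  x = 3: f ≡ 0 at y ∈ {4}; g ≡ 0 at y ∈ {1}; common: ∅.
  x = 4: f ≡ 0 at y ∈ {0}; g ≡ 0 at y ∈ {2}; common: ∅.
  x = 5: f ≡ 0 at y ∈ {3}; g ≡ 0 at y ∈ {3}; common: {3}.
  x = 6: f ≡ 0 at y ∈ {6}; g ≡ 0 at y ∈ {4}; common: ∅.
Collecting: common zeros = {(5, 3)}, so the count is 1.
Comparison with the Bézout bound: 1 ≤ 1 = deg(f)·deg(g), as expected for curves with no common component (the bound is attained).


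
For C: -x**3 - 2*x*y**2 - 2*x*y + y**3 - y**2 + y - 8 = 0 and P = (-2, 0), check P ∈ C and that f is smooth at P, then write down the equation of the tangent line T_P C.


Tangent line at P: -12*x + 5*y - 24 = 0.

Step 1: f(-2, 0) = 0, so P lies on C.
Step 2: partial derivatives
  f_x(x, y) = -3*x**2 - 2*y**2 - 2*y, f_y(x, y) = -4*x*y - 2*x + 3*y**2 - 2*y + 1.
  f_x(P) = -12, f_y(P) = 5 (gradient nonzero, so P is smooth).
Step 3: tangent line at P: -12·(x − -2) + 5·(y − 0) = 0.
Expanding: -12*x + 5*y - 24 = 0.


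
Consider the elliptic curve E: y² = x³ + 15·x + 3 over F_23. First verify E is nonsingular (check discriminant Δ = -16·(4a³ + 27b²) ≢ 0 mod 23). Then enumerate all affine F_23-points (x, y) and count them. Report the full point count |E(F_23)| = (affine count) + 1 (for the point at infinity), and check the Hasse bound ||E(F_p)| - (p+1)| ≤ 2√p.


Affine points = {(0, 7), (0, 16), (2, 8), (2, 15), (3, 11), (3, 12), (4, 9), (4, 14), (9, 4), (9, 19), (10, 7), (10, 16), (11, 2), (11, 21), (12, 5), (12, 18), (13, 7), (13, 16), (14, 6), (14, 17), (20, 0)}; affine count = 21; |E(F_23)| = 22.

Discriminant check: Δ ∝ 4a³ + 27b² = 4·15³ + 27·3² = 4·3375 + 27·9 ≡ 12 (mod 23). Nonzero ⇒ E is nonsingular.
For each x ∈ F_23, compute rhs = x³ + 15·x + 3 mod 23, then count y ∈ F_23 with y² ≡ rhs.
  x = 0: rhs = 3, matching y values: 7, 16 (2 points).
  x = 1: rhs = 19, matching y values: none (0 points).
  x = 2: rhs = 18, matching y values: 8, 15 (2 points).
  x = 3: rhs = 6, matching y values: 11, 12 (2 points).
  x = 4: rhs = 12, matching y values: 9, 14 (2 points).
  x = 5: rhs = 19, matching y values: none (0 points).
  x = 6: rhs = 10, matching y values: none (0 points).
  x = 7: rhs = 14, matching y values: none (0 points).
  x = 8: rhs = 14, matching y values: none (0 points).
  x = 9: rhs = 16, matching y values: 4, 19 (2 points).
  x = 10: rhs = 3, matching y values: 7, 16 (2 points).
  x = 11: rhs = 4, matching y values: 2, 21 (2 points).
  x = 12: rhs = 2, matching y values: 5, 18 (2 points).
  x = 13: rhs = 3, matching y values: 7, 16 (2 points).
  x = 14: rhs = 13, matching y values: 6, 17 (2 points).
  x = 15: rhs = 15, matching y values: none (0 points).
  x = 16: rhs = 15, matching y values: none (0 points).
  x = 17: rhs = 19, matching y values: none (0 points).
  x = 18: rhs = 10, matching y values: none (0 points).
  x = 19: rhs = 17, matching y values: none (0 points).
  x = 20: rhs = 0, matching y values: 0 (1 points).
  x = 21: rhs = 11, matching y values: none (0 points).
  x = 22: rhs = 10, matching y values: none (0 points).
Total affine count: 21.
Full point count |E(F_23)| = 21 + 1 = 22.
Hasse bound: |22 − (23+1)| = |-2| = 2 ≤ 2√23 ≈ 9.5917 ✓.
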